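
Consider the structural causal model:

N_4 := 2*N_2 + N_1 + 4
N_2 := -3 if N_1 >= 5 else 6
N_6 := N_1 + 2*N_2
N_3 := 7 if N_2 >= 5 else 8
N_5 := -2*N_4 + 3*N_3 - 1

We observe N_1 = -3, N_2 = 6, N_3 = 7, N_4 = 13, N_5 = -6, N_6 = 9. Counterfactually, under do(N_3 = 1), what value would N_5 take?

-24

do(N_3=1) replaces the equation N_3 := 7 if N_2 >= 5 else 8 with the constant N_3 = 1.
N_2 = -3 if N_1 >= 5 else 6  [with N_1=-3]  = 6
N_4 = 2*N_2 + N_1 + 4  [with N_2=6, N_1=-3]  = 13
N_5 = -2*N_4 + 3*N_3 - 1  [with N_4=13, N_3=1]  = -24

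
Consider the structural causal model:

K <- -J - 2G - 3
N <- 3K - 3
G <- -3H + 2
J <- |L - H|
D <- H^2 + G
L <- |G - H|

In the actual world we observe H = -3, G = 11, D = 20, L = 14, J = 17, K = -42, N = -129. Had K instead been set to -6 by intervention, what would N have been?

-21

Intervening sets K = -6 and removes its equation (K <- -J - 2G - 3).
N = 3K - 3  [with K=-6]  = -21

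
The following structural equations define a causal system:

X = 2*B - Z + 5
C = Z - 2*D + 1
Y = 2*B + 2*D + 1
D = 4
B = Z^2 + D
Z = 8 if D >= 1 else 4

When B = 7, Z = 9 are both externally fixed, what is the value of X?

10

The joint intervention fixes B = 7, Z = 9, removing each variable's own equation.
X = 2*B - Z + 5  [with B=7, Z=9]  = 10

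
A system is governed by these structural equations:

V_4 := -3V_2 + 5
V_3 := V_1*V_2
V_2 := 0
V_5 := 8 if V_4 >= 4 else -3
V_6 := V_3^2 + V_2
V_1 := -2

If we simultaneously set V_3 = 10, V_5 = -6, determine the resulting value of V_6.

100

Setting V_3 = 10, V_5 = -6 by intervention discards those variables' equations.
V_6 = V_3^2 + V_2  [with V_3=10, V_2=0]  = 100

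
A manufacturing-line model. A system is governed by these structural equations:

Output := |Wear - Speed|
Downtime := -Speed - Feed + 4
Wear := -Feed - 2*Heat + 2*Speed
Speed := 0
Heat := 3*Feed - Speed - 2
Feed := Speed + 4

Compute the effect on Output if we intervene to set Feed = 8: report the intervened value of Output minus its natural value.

do(Feed=8) replaces the equation Feed := Speed + 4 with the constant Feed = 8.
Heat = 3*Feed - Speed - 2  [with Feed=8, Speed=0]  = 22
Wear = -Feed - 2*Heat + 2*Speed  [with Feed=8, Heat=22, Speed=0]  = -52
Output = |Wear - Speed|  [with Wear=-52, Speed=0]  = 52
Without intervention: Feed = Speed + 4  [with Speed=0]  = 4; Heat = 3*Feed - Speed - 2  [with Feed=4, Speed=0]  = 10; Wear = -Feed - 2*Heat + 2*Speed  [with Feed=4, Heat=10, Speed=0]  = -24; Output = |Wear - Speed|  [with Wear=-24, Speed=0]  = 24.
Change = 52 − 24 = 28.

28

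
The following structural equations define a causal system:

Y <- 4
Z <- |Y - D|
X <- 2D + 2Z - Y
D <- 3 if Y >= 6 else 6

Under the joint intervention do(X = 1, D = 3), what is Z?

Setting X = 1, D = 3 by intervention discards those variables' equations.
Z = |Y - D|  [with Y=4, D=3]  = 1

1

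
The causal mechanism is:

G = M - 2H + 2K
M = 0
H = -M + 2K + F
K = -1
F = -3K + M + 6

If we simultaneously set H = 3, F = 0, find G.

-8

The joint intervention fixes H = 3, F = 0, removing each variable's own equation.
G = M - 2H + 2K  [with M=0, H=3, K=-1]  = -8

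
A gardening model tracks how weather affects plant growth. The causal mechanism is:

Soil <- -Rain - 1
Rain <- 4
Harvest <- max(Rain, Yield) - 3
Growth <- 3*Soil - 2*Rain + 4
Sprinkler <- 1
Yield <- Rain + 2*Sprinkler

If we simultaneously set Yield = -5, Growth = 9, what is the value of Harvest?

Setting Yield = -5, Growth = 9 by intervention discards those variables' equations.
Harvest = max(Rain, Yield) - 3  [with Rain=4, Yield=-5]  = 1

1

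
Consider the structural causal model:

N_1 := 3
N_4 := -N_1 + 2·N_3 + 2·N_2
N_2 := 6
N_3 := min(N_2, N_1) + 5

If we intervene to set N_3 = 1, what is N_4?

11

The intervention breaks the incoming arrows to N_3: N_3 := min(N_2, N_1) + 5 no longer applies, and N_3 = 1.
N_4 = -N_1 + 2·N_3 + 2·N_2  [with N_1=3, N_3=1, N_2=6]  = 11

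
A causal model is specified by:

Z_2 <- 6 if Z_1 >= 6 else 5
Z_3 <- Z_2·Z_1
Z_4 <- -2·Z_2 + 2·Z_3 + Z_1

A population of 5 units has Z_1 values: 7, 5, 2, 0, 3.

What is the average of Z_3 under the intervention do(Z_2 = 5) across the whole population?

The intervention sets Z_2=5 in all 5 units regardless of Z_1. Recomputing Z_3 per unit gives 35, 25, 10, 0, 15; average 17.

17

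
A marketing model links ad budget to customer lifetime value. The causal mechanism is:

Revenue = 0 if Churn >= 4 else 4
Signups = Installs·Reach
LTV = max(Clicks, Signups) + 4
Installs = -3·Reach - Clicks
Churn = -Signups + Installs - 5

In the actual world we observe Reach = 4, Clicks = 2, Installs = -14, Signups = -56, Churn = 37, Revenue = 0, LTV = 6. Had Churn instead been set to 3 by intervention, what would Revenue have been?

4

The intervention breaks the incoming arrows to Churn: Churn = -Signups + Installs - 5 no longer applies, and Churn = 3.
Revenue = 0 if Churn >= 4 else 4  [with Churn=3]  = 4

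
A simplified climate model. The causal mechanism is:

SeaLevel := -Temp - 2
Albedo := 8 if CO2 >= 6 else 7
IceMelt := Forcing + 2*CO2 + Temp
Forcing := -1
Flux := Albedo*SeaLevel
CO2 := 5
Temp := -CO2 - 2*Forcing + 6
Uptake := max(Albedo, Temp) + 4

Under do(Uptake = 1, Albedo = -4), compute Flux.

20

Under do(Uptake = 1, Albedo = -4), each intervened variable's structural equation is replaced by its fixed value.
Temp = -CO2 - 2*Forcing + 6  [with CO2=5, Forcing=-1]  = 3
SeaLevel = -Temp - 2  [with Temp=3]  = -5
Flux = Albedo*SeaLevel  [with Albedo=-4, SeaLevel=-5]  = 20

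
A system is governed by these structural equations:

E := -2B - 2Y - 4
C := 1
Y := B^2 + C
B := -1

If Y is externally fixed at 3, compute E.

-8

The intervention breaks the incoming arrows to Y: Y := B^2 + C no longer applies, and Y = 3.
E = -2B - 2Y - 4  [with B=-1, Y=3]  = -8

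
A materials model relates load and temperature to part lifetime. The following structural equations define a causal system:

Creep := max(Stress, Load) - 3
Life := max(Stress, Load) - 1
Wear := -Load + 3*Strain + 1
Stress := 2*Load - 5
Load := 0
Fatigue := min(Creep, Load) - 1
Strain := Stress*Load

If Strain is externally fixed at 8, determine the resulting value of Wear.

25

do(Strain=8) replaces the equation Strain := Stress*Load with the constant Strain = 8.
Wear = -Load + 3*Strain + 1  [with Load=0, Strain=8]  = 25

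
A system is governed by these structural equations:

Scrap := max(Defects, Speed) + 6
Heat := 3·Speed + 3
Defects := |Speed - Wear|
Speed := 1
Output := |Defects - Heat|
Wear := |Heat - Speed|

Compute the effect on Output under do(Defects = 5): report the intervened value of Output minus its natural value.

Under do(Defects=5), the mechanism Defects := |Speed - Wear| is discarded; Defects is fixed at 5.
Heat = 3·Speed + 3  [with Speed=1]  = 6
Output = |Defects - Heat|  [with Defects=5, Heat=6]  = 1
Without intervention: Heat = 3·Speed + 3  [with Speed=1]  = 6; Wear = |Heat - Speed|  [with Heat=6, Speed=1]  = 5; Defects = |Speed - Wear|  [with Speed=1, Wear=5]  = 4; Output = |Defects - Heat|  [with Defects=4, Heat=6]  = 2.
Change = 1 − 2 = -1.

-1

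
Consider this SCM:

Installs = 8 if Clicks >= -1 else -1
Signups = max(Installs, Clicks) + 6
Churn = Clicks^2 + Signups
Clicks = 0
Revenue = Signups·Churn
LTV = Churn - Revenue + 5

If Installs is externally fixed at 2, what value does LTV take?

-51

Under do(Installs=2), the mechanism Installs = 8 if Clicks >= -1 else -1 is discarded; Installs is fixed at 2.
Signups = max(Installs, Clicks) + 6  [with Installs=2, Clicks=0]  = 8
Churn = Clicks^2 + Signups  [with Clicks=0, Signups=8]  = 8
Revenue = Signups·Churn  [with Signups=8, Churn=8]  = 64
LTV = Churn - Revenue + 5  [with Churn=8, Revenue=64]  = -51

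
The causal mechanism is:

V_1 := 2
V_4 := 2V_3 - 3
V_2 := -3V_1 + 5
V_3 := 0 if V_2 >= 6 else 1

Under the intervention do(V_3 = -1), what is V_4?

-5

The intervention breaks the incoming arrows to V_3: V_3 := 0 if V_2 >= 6 else 1 no longer applies, and V_3 = -1.
V_4 = 2V_3 - 3  [with V_3=-1]  = -5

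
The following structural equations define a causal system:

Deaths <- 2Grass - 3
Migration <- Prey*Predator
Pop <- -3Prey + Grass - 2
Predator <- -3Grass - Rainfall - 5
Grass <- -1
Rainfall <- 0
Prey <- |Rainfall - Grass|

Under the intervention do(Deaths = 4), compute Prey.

1

do(Deaths=4) replaces the equation Deaths <- 2Grass - 3 with the constant Deaths = 4.
Prey is not downstream of the intervention, so its value is determined by the original equations.
Prey = |Rainfall - Grass|  [with Rainfall=0, Grass=-1]  = 1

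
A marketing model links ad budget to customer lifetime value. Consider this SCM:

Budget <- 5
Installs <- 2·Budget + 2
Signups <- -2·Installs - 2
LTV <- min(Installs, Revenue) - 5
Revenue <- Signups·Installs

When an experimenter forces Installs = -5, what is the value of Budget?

Under do(Installs=-5), the mechanism Installs <- 2·Budget + 2 is discarded; Installs is fixed at -5.
Budget is not downstream of the intervention, so its value is determined by the original equations.

5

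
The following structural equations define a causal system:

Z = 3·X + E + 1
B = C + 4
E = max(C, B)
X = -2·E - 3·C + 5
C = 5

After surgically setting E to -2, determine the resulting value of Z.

-19

do(E=-2) replaces the equation E = max(C, B) with the constant E = -2.
X = -2·E - 3·C + 5  [with E=-2, C=5]  = -6
Z = 3·X + E + 1  [with X=-6, E=-2]  = -19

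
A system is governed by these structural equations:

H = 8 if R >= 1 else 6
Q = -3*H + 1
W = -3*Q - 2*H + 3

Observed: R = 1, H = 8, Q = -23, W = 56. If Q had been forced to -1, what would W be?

-10

The intervention breaks the incoming arrows to Q: Q = -3*H + 1 no longer applies, and Q = -1.
H = 8 if R >= 1 else 6  [with R=1]  = 8
W = -3*Q - 2*H + 3  [with Q=-1, H=8]  = -10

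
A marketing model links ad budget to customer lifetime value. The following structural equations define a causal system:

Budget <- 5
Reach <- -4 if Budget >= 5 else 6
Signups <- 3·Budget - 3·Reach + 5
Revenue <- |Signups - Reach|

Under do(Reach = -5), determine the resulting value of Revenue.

40

Under do(Reach=-5), the mechanism Reach <- -4 if Budget >= 5 else 6 is discarded; Reach is fixed at -5.
Signups = 3·Budget - 3·Reach + 5  [with Budget=5, Reach=-5]  = 35
Revenue = |Signups - Reach|  [with Signups=35, Reach=-5]  = 40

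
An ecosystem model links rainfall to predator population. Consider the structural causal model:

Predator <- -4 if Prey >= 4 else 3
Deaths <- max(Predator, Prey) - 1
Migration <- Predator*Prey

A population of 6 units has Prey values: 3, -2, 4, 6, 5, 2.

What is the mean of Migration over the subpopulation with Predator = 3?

Observing Predator=3 restricts to units where Predator's equation naturally yields 3: Prey ∈ {3, -2, 2}. In that subpopulation Migration = 9, -6, 6, mean 3.

3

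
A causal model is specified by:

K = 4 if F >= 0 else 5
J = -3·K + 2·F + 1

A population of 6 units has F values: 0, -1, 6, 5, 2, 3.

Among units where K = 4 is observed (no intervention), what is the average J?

-4.6

Conditioning on K=4 selects the 5 unit(s) with F ∈ {0, 6, 5, 2, 3}. Their J values: -11, 1, -1, -7, -5. Mean = -4.6.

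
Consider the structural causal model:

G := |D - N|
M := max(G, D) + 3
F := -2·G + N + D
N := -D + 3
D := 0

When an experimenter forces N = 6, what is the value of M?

9

do(N=6) replaces the equation N := -D + 3 with the constant N = 6.
G = |D - N|  [with D=0, N=6]  = 6
M = max(G, D) + 3  [with G=6, D=0]  = 9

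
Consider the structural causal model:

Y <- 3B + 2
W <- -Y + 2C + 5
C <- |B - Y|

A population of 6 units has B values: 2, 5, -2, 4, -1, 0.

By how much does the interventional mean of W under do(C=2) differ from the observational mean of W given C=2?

do(C=2) breaks C's dependence on B. With C=2 fixed, W across the units is 1, -8, 13, -5, 10, 7, mean 3.
E[W|C=2] averages over only the 2 units with C=2 (B = -2, 0): W = 13, 7, mean 10.
Difference = 3 − 10 = -7.

-7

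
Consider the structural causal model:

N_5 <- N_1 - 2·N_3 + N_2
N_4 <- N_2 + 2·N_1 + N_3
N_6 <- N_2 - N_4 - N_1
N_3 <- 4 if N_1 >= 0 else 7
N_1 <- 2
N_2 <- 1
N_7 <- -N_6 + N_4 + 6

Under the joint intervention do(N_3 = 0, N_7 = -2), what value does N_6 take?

Under do(N_3 = 0, N_7 = -2), each intervened variable's structural equation is replaced by its fixed value.
N_4 = N_2 + 2·N_1 + N_3  [with N_2=1, N_1=2, N_3=0]  = 5
N_6 = N_2 - N_4 - N_1  [with N_2=1, N_4=5, N_1=2]  = -6

-6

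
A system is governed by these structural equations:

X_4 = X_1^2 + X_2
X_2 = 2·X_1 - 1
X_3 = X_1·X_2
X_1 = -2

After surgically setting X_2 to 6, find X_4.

Under do(X_2=6), the mechanism X_2 = 2·X_1 - 1 is discarded; X_2 is fixed at 6.
X_4 = X_1^2 + X_2  [with X_1=-2, X_2=6]  = 10

10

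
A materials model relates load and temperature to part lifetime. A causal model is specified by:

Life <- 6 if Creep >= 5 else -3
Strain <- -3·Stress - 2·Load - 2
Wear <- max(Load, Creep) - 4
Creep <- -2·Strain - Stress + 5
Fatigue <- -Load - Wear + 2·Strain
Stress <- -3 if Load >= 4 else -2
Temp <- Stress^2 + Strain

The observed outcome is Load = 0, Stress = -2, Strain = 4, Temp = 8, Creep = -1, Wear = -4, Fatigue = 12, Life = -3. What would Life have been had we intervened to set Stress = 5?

6

do(Stress=5) replaces the equation Stress <- -3 if Load >= 4 else -2 with the constant Stress = 5.
Strain = -3·Stress - 2·Load - 2  [with Stress=5, Load=0]  = -17
Creep = -2·Strain - Stress + 5  [with Strain=-17, Stress=5]  = 34
Life = 6 if Creep >= 5 else -3  [with Creep=34]  = 6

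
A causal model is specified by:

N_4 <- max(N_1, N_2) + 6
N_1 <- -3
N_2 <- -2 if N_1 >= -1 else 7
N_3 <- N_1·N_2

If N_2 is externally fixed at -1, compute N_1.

Under do(N_2=-1), the mechanism N_2 <- -2 if N_1 >= -1 else 7 is discarded; N_2 is fixed at -1.
N_1 is not downstream of the intervention, so its value is determined by the original equations.

-3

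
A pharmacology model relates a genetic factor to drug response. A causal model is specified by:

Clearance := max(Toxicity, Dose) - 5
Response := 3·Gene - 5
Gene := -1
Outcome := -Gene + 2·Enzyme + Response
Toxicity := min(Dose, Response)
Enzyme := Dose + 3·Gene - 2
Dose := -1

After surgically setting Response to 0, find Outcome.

-11

The intervention breaks the incoming arrows to Response: Response := 3·Gene - 5 no longer applies, and Response = 0.
Enzyme = Dose + 3·Gene - 2  [with Dose=-1, Gene=-1]  = -6
Outcome = -Gene + 2·Enzyme + Response  [with Gene=-1, Enzyme=-6, Response=0]  = -11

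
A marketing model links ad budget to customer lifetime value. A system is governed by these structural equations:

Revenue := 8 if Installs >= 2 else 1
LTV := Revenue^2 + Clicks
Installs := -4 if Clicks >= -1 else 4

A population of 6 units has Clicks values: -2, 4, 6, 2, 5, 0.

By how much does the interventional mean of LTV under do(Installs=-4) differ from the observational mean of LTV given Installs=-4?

do(Installs=-4) breaks Installs's dependence on Clicks. With Installs=-4 fixed, LTV across the units is -1, 5, 7, 3, 6, 1, mean 3.5.
Conditioning on Installs=-4 selects the 5 unit(s) with Clicks ∈ {4, 6, 2, 5, 0}. Their LTV values: 5, 7, 3, 6, 1. Mean = 4.4.
Difference = 3.5 − 4.4 = -0.9.

-0.9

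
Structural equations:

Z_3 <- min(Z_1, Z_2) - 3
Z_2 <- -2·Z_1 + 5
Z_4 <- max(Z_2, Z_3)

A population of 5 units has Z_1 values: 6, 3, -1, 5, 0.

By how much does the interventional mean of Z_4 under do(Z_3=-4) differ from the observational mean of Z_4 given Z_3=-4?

-2.4

Every unit gets Z_3=-4 under the intervention. Z_4 values become -4, -1, 7, -4, 5; E[Z_4|do(Z_3=-4)] = 0.6.
Conditioning on Z_3=-4 selects the 2 unit(s) with Z_1 ∈ {3, -1}. Their Z_4 values: -1, 7. Mean = 3.
Difference = 0.6 − 3 = -2.4.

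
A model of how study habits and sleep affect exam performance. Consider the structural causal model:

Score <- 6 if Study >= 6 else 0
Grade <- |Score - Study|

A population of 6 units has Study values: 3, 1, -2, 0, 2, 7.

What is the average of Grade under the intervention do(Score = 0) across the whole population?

2.5

Under do(Score=0), Score's equation is replaced by Score=0 for every unit. Per-unit Grade: 3, 1, 2, 0, 2, 7. Mean = 2.5.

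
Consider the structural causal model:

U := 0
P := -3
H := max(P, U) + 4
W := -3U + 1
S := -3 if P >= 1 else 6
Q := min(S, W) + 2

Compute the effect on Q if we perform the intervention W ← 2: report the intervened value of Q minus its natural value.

1

Under do(W=2), the mechanism W := -3U + 1 is discarded; W is fixed at 2.
S = -3 if P >= 1 else 6  [with P=-3]  = 6
Q = min(S, W) + 2  [with S=6, W=2]  = 4
Without intervention: W = -3U + 1  [with U=0]  = 1; S = -3 if P >= 1 else 6  [with P=-3]  = 6; Q = min(S, W) + 2  [with S=6, W=1]  = 3.
Change = 4 − 3 = 1.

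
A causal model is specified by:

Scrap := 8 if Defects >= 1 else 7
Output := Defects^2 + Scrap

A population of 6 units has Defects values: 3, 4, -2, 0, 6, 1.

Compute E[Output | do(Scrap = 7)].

Every unit gets Scrap=7 under the intervention. Output values become 16, 23, 11, 7, 43, 8; E[Output|do(Scrap=7)] = 18.

18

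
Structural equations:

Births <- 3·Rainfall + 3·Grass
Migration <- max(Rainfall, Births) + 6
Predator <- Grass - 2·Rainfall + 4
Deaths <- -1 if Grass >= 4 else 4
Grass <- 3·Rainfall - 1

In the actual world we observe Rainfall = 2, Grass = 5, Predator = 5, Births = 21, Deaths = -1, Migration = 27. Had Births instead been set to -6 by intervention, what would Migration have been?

8

Under do(Births=-6), the mechanism Births <- 3·Rainfall + 3·Grass is discarded; Births is fixed at -6.
Migration = max(Rainfall, Births) + 6  [with Rainfall=2, Births=-6]  = 8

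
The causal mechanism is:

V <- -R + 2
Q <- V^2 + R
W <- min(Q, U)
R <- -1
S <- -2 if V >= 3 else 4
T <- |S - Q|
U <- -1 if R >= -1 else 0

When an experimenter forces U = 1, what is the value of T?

10

Under do(U=1), the mechanism U <- -1 if R >= -1 else 0 is discarded; U is fixed at 1.
Since T is not a descendant of the intervened variable, it is unaffected.
V = -R + 2  [with R=-1]  = 3
S = -2 if V >= 3 else 4  [with V=3]  = -2
Q = V^2 + R  [with V=3, R=-1]  = 8
T = |S - Q|  [with S=-2, Q=8]  = 10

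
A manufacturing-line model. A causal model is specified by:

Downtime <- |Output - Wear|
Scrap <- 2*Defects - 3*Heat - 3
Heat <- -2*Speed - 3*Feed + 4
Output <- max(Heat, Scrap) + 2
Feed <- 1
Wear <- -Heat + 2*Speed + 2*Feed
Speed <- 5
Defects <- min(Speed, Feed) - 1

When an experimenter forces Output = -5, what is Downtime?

26

do(Output=-5) replaces the equation Output <- max(Heat, Scrap) + 2 with the constant Output = -5.
Heat = -2*Speed - 3*Feed + 4  [with Speed=5, Feed=1]  = -9
Wear = -Heat + 2*Speed + 2*Feed  [with Heat=-9, Speed=5, Feed=1]  = 21
Downtime = |Output - Wear|  [with Output=-5, Wear=21]  = 26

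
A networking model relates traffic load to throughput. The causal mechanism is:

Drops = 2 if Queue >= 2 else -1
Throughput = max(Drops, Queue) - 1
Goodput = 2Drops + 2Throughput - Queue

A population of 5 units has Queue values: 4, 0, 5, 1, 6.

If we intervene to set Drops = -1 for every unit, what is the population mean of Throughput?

The intervention sets Drops=-1 in all 5 units regardless of Queue. Recomputing Throughput per unit gives 3, -1, 4, 0, 5; average 2.2.

2.2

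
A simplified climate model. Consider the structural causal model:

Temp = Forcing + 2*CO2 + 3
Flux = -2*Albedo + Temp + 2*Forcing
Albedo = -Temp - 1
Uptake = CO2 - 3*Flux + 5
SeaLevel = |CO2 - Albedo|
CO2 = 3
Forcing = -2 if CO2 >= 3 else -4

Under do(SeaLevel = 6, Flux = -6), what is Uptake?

26

Under do(SeaLevel = 6, Flux = -6), each intervened variable's structural equation is replaced by its fixed value.
Uptake = CO2 - 3*Flux + 5  [with CO2=3, Flux=-6]  = 26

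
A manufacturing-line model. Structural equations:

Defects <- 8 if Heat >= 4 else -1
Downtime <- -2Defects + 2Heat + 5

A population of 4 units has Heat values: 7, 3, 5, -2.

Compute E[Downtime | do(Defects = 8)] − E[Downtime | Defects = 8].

-5.5

The intervention sets Defects=8 in all 4 units regardless of Heat. Recomputing Downtime per unit gives 3, -5, -1, -15; average -4.5.
Conditioning on Defects=8 selects the 2 unit(s) with Heat ∈ {7, 5}. Their Downtime values: 3, -1. Mean = 1.
Difference = -4.5 − 1 = -5.5.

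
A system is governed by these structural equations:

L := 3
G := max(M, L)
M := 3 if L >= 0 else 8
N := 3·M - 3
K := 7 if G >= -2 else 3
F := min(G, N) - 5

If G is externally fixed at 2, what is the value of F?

do(G=2) replaces the equation G := max(M, L) with the constant G = 2.
M = 3 if L >= 0 else 8  [with L=3]  = 3
N = 3·M - 3  [with M=3]  = 6
F = min(G, N) - 5  [with G=2, N=6]  = -3

-3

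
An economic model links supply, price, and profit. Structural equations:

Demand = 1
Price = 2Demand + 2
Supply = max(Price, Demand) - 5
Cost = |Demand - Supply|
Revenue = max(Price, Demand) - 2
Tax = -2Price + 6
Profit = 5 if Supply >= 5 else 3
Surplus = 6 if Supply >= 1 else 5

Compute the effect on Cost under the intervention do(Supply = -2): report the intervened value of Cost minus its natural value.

1

The intervention breaks the incoming arrows to Supply: Supply = max(Price, Demand) - 5 no longer applies, and Supply = -2.
Cost = |Demand - Supply|  [with Demand=1, Supply=-2]  = 3
Without intervention: Price = 2Demand + 2  [with Demand=1]  = 4; Supply = max(Price, Demand) - 5  [with Price=4, Demand=1]  = -1; Cost = |Demand - Supply|  [with Demand=1, Supply=-1]  = 2.
Change = 3 − 2 = 1.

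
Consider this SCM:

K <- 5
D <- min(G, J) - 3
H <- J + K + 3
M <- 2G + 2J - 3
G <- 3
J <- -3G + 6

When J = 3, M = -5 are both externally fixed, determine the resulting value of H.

11

The joint intervention fixes J = 3, M = -5, removing each variable's own equation.
H = J + K + 3  [with J=3, K=5]  = 11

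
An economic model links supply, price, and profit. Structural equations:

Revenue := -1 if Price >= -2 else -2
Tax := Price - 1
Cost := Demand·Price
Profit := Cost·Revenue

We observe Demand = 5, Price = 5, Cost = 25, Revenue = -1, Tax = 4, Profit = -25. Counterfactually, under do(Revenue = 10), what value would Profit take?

Under do(Revenue=10), the mechanism Revenue := -1 if Price >= -2 else -2 is discarded; Revenue is fixed at 10.
Cost = Demand·Price  [with Demand=5, Price=5]  = 25
Profit = Cost·Revenue  [with Cost=25, Revenue=10]  = 250

250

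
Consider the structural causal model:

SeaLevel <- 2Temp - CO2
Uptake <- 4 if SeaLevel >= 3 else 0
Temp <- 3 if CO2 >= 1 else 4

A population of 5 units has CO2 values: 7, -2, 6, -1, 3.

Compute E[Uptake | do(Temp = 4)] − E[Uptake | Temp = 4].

-1.6

The intervention sets Temp=4 in all 5 units regardless of CO2. Recomputing Uptake per unit gives 0, 4, 0, 4, 4; average 2.4.
Conditioning on Temp=4 selects the 2 unit(s) with CO2 ∈ {-2, -1}. Their Uptake values: 4, 4. Mean = 4.
Difference = 2.4 − 4 = -1.6.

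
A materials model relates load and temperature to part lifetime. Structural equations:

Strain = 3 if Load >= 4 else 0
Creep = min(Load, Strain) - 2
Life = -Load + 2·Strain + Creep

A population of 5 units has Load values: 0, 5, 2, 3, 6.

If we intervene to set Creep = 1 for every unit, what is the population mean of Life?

0.2

do(Creep=1) breaks Creep's dependence on Load. With Creep=1 fixed, Life across the units is 1, 2, -1, -2, 1, mean 0.2.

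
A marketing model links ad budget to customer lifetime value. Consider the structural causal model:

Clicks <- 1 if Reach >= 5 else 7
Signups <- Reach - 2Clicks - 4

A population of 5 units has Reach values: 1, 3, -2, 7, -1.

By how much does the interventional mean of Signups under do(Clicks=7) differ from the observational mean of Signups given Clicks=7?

do(Clicks=7) breaks Clicks's dependence on Reach. With Clicks=7 fixed, Signups across the units is -17, -15, -20, -11, -19, mean -16.4.
Conditioning on Clicks=7 selects the 4 unit(s) with Reach ∈ {1, 3, -2, -1}. Their Signups values: -17, -15, -20, -19. Mean = -17.75.
Difference = -16.4 − (-17.75) = 1.35.

1.35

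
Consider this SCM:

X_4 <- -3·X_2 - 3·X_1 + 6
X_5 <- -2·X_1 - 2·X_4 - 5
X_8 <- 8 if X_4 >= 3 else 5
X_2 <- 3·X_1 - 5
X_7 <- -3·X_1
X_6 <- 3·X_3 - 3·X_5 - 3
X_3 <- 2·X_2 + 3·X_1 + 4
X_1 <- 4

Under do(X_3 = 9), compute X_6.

-99

The intervention breaks the incoming arrows to X_3: X_3 <- 2·X_2 + 3·X_1 + 4 no longer applies, and X_3 = 9.
X_2 = 3·X_1 - 5  [with X_1=4]  = 7
X_4 = -3·X_2 - 3·X_1 + 6  [with X_2=7, X_1=4]  = -27
X_5 = -2·X_1 - 2·X_4 - 5  [with X_1=4, X_4=-27]  = 41
X_6 = 3·X_3 - 3·X_5 - 3  [with X_3=9, X_5=41]  = -99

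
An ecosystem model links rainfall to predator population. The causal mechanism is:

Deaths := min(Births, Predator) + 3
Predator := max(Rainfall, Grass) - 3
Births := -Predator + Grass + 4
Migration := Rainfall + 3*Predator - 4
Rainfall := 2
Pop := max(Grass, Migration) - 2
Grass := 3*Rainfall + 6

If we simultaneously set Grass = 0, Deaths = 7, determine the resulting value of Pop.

The joint intervention fixes Grass = 0, Deaths = 7, removing each variable's own equation.
Predator = max(Rainfall, Grass) - 3  [with Rainfall=2, Grass=0]  = -1
Migration = Rainfall + 3*Predator - 4  [with Rainfall=2, Predator=-1]  = -5
Pop = max(Grass, Migration) - 2  [with Grass=0, Migration=-5]  = -2

-2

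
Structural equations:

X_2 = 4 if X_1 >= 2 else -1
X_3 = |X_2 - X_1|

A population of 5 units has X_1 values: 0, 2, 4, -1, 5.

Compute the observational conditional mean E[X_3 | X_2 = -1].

E[X_3|X_2=-1] averages over only the 2 units with X_2=-1 (X_1 = 0, -1): X_3 = 1, 0, mean 0.5.

0.5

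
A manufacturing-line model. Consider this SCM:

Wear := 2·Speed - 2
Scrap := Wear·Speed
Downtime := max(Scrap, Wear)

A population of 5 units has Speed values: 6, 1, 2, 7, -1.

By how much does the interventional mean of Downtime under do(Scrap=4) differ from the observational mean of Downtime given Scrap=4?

2.8

Every unit gets Scrap=4 under the intervention. Downtime values become 10, 4, 4, 12, 4; E[Downtime|do(Scrap=4)] = 6.8.
E[Downtime|Scrap=4] averages over only the 2 units with Scrap=4 (Speed = 2, -1): Downtime = 4, 4, mean 4.
Difference = 6.8 − 4 = 2.8.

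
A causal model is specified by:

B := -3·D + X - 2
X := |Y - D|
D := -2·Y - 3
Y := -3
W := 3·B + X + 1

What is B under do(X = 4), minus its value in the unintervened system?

The intervention breaks the incoming arrows to X: X := |Y - D| no longer applies, and X = 4.
D = -2·Y - 3  [with Y=-3]  = 3
B = -3·D + X - 2  [with D=3, X=4]  = -7
Without intervention: D = -2·Y - 3  [with Y=-3]  = 3; X = |Y - D|  [with Y=-3, D=3]  = 6; B = -3·D + X - 2  [with D=3, X=6]  = -5.
Change = -7 − (-5) = -2.

-2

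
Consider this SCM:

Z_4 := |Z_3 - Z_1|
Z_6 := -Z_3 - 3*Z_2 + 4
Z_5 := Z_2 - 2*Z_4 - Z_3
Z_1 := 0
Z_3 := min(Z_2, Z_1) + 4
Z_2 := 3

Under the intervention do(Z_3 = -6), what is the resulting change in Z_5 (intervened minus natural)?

do(Z_3=-6) replaces the equation Z_3 := min(Z_2, Z_1) + 4 with the constant Z_3 = -6.
Z_4 = |Z_3 - Z_1|  [with Z_3=-6, Z_1=0]  = 6
Z_5 = Z_2 - 2*Z_4 - Z_3  [with Z_2=3, Z_4=6, Z_3=-6]  = -3
Without intervention: Z_3 = min(Z_2, Z_1) + 4  [with Z_2=3, Z_1=0]  = 4; Z_4 = |Z_3 - Z_1|  [with Z_3=4, Z_1=0]  = 4; Z_5 = Z_2 - 2*Z_4 - Z_3  [with Z_2=3, Z_4=4, Z_3=4]  = -9.
Change = -3 − (-9) = 6.

6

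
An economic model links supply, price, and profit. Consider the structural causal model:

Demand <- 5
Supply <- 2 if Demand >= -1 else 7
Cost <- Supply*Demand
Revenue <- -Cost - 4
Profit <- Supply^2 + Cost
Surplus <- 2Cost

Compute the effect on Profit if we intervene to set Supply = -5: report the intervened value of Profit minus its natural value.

do(Supply=-5) replaces the equation Supply <- 2 if Demand >= -1 else 7 with the constant Supply = -5.
Cost = Supply*Demand  [with Supply=-5, Demand=5]  = -25
Profit = Supply^2 + Cost  [with Supply=-5, Cost=-25]  = 0
Without intervention: Supply = 2 if Demand >= -1 else 7  [with Demand=5]  = 2; Cost = Supply*Demand  [with Supply=2, Demand=5]  = 10; Profit = Supply^2 + Cost  [with Supply=2, Cost=10]  = 14.
Change = 0 − 14 = -14.

-14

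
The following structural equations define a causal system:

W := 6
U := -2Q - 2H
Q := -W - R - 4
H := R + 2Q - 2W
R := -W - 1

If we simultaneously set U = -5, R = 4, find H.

Setting U = -5, R = 4 by intervention discards those variables' equations.
Q = -W - R - 4  [with W=6, R=4]  = -14
H = R + 2Q - 2W  [with R=4, Q=-14, W=6]  = -36

-36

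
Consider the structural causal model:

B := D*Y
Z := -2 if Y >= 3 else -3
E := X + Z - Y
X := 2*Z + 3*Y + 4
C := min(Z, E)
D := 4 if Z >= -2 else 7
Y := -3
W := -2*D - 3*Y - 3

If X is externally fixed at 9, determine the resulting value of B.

do(X=9) replaces the equation X := 2*Z + 3*Y + 4 with the constant X = 9.
B is not downstream of the intervention, so its value is determined by the original equations.
Z = -2 if Y >= 3 else -3  [with Y=-3]  = -3
D = 4 if Z >= -2 else 7  [with Z=-3]  = 7
B = D*Y  [with D=7, Y=-3]  = -21

-21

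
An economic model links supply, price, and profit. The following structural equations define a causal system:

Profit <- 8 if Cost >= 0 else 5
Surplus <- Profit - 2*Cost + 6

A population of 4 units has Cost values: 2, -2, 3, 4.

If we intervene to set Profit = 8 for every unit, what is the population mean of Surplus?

Every unit gets Profit=8 under the intervention. Surplus values become 10, 18, 8, 6; E[Surplus|do(Profit=8)] = 10.5.

10.5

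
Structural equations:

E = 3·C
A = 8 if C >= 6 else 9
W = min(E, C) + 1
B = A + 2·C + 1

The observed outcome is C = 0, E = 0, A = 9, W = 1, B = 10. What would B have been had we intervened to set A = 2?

3

do(A=2) replaces the equation A = 8 if C >= 6 else 9 with the constant A = 2.
B = A + 2·C + 1  [with A=2, C=0]  = 3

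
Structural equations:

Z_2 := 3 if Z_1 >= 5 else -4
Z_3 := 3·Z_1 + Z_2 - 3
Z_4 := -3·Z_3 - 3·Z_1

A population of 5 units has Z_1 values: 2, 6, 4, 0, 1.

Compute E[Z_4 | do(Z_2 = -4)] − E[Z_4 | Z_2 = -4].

-10.2

Every unit gets Z_2=-4 under the intervention. Z_4 values become -3, -51, -27, 21, 9; E[Z_4|do(Z_2=-4)] = -10.2.
E[Z_4|Z_2=-4] averages over only the 4 units with Z_2=-4 (Z_1 = 2, 4, 0, 1): Z_4 = -3, -27, 21, 9, mean 0.
Difference = -10.2 − 0 = -10.2.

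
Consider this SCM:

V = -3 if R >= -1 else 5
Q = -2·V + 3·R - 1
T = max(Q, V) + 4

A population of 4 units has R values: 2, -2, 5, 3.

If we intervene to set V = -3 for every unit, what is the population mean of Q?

11

Every unit gets V=-3 under the intervention. Q values become 11, -1, 20, 14; E[Q|do(V=-3)] = 11.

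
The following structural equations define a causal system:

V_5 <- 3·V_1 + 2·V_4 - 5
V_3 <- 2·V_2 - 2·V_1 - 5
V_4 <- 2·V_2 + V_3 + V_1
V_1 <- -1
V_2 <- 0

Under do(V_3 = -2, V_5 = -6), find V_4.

-3

The joint intervention fixes V_3 = -2, V_5 = -6, removing each variable's own equation.
V_4 = 2·V_2 + V_3 + V_1  [with V_2=0, V_3=-2, V_1=-1]  = -3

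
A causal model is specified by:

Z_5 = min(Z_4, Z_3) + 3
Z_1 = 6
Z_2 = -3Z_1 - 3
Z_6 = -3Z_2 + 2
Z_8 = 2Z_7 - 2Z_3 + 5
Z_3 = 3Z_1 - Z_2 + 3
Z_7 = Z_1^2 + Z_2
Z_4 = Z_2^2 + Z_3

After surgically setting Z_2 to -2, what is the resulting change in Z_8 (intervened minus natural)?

76

do(Z_2=-2) replaces the equation Z_2 = -3Z_1 - 3 with the constant Z_2 = -2.
Z_3 = 3Z_1 - Z_2 + 3  [with Z_1=6, Z_2=-2]  = 23
Z_7 = Z_1^2 + Z_2  [with Z_1=6, Z_2=-2]  = 34
Z_8 = 2Z_7 - 2Z_3 + 5  [with Z_7=34, Z_3=23]  = 27
Without intervention: Z_2 = -3Z_1 - 3  [with Z_1=6]  = -21; Z_3 = 3Z_1 - Z_2 + 3  [with Z_1=6, Z_2=-21]  = 42; Z_7 = Z_1^2 + Z_2  [with Z_1=6, Z_2=-21]  = 15; Z_8 = 2Z_7 - 2Z_3 + 5  [with Z_7=15, Z_3=42]  = -49.
Change = 27 − (-49) = 76.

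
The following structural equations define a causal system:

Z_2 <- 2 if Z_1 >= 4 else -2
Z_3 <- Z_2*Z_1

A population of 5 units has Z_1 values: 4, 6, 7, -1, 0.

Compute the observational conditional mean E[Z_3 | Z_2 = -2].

Observing Z_2=-2 restricts to units where Z_2's equation naturally yields -2: Z_1 ∈ {-1, 0}. In that subpopulation Z_3 = 2, 0, mean 1.

1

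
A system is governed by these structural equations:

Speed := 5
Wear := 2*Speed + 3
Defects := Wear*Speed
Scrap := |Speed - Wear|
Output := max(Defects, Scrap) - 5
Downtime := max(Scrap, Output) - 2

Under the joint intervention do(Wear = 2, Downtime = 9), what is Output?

5

Setting Wear = 2, Downtime = 9 by intervention discards those variables' equations.
Defects = Wear*Speed  [with Wear=2, Speed=5]  = 10
Scrap = |Speed - Wear|  [with Speed=5, Wear=2]  = 3
Output = max(Defects, Scrap) - 5  [with Defects=10, Scrap=3]  = 5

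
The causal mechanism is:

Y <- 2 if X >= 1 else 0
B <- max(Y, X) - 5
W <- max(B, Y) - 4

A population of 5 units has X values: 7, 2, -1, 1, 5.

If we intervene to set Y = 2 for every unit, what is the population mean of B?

do(Y=2) breaks Y's dependence on X. With Y=2 fixed, B across the units is 2, -3, -3, -3, 0, mean -1.4.

-1.4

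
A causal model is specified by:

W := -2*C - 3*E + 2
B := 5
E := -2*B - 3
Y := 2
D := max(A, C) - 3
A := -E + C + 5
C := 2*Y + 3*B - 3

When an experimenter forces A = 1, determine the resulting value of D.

13

The intervention breaks the incoming arrows to A: A := -E + C + 5 no longer applies, and A = 1.
C = 2*Y + 3*B - 3  [with Y=2, B=5]  = 16
D = max(A, C) - 3  [with A=1, C=16]  = 13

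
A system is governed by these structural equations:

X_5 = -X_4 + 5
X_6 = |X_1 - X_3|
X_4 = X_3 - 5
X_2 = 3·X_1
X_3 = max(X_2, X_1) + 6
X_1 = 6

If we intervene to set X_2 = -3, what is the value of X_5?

do(X_2=-3) replaces the equation X_2 = 3·X_1 with the constant X_2 = -3.
X_3 = max(X_2, X_1) + 6  [with X_2=-3, X_1=6]  = 12
X_4 = X_3 - 5  [with X_3=12]  = 7
X_5 = -X_4 + 5  [with X_4=7]  = -2

-2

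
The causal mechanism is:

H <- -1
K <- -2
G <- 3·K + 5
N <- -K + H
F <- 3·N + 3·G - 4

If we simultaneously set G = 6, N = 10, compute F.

Setting G = 6, N = 10 by intervention discards those variables' equations.
F = 3·N + 3·G - 4  [with N=10, G=6]  = 44

44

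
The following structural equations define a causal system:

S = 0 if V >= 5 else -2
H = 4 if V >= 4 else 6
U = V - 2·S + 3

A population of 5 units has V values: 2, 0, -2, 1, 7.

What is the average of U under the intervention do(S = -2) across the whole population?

do(S=-2) breaks S's dependence on V. With S=-2 fixed, U across the units is 9, 7, 5, 8, 14, mean 8.6.

8.6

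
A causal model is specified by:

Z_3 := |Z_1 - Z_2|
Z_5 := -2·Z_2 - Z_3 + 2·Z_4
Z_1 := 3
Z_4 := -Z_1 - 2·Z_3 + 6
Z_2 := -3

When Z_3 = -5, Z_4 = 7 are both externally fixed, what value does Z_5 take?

25

Setting Z_3 = -5, Z_4 = 7 by intervention discards those variables' equations.
Z_5 = -2·Z_2 - Z_3 + 2·Z_4  [with Z_2=-3, Z_3=-5, Z_4=7]  = 25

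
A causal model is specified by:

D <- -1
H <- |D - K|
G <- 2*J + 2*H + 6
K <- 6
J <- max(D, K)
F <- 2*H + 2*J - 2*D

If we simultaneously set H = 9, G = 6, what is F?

The joint intervention fixes H = 9, G = 6, removing each variable's own equation.
J = max(D, K)  [with D=-1, K=6]  = 6
F = 2*H + 2*J - 2*D  [with H=9, J=6, D=-1]  = 32

32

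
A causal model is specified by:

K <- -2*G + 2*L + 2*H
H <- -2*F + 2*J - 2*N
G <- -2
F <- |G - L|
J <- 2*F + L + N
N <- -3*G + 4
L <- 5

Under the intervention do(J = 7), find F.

do(J=7) replaces the equation J <- 2*F + L + N with the constant J = 7.
F is not downstream of the intervention, so its value is determined by the original equations.
F = |G - L|  [with G=-2, L=5]  = 7

7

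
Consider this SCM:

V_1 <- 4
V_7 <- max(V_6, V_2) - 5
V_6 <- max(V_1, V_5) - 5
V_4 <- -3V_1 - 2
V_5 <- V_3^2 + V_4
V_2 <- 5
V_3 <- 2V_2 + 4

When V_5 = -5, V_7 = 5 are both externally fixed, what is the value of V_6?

-1

Under do(V_5 = -5, V_7 = 5), each intervened variable's structural equation is replaced by its fixed value.
V_6 = max(V_1, V_5) - 5  [with V_1=4, V_5=-5]  = -1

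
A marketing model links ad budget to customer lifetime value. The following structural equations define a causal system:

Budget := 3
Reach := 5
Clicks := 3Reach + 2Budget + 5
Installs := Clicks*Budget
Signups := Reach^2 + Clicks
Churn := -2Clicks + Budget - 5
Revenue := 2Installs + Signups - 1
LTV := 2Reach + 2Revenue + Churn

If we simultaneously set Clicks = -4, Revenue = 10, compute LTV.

Under do(Clicks = -4, Revenue = 10), each intervened variable's structural equation is replaced by its fixed value.
Churn = -2Clicks + Budget - 5  [with Clicks=-4, Budget=3]  = 6
LTV = 2Reach + 2Revenue + Churn  [with Reach=5, Revenue=10, Churn=6]  = 36

36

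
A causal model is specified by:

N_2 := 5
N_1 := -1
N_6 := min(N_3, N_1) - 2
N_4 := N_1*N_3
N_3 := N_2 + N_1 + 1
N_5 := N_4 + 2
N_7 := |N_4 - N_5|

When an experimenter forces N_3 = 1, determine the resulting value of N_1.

Under do(N_3=1), the mechanism N_3 := N_2 + N_1 + 1 is discarded; N_3 is fixed at 1.
N_1 is not downstream of the intervention, so its value is determined by the original equations.

-1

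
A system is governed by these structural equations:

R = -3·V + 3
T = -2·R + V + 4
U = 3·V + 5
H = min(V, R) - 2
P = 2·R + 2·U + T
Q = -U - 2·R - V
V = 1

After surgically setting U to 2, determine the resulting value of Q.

-3

Under do(U=2), the mechanism U = 3·V + 5 is discarded; U is fixed at 2.
R = -3·V + 3  [with V=1]  = 0
Q = -U - 2·R - V  [with U=2, R=0, V=1]  = -3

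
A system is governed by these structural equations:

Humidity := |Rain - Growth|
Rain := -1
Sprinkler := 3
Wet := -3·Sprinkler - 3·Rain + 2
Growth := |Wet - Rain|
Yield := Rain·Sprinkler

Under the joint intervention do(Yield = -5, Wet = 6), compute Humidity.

Under do(Yield = -5, Wet = 6), each intervened variable's structural equation is replaced by its fixed value.
Growth = |Wet - Rain|  [with Wet=6, Rain=-1]  = 7
Humidity = |Rain - Growth|  [with Rain=-1, Growth=7]  = 8

8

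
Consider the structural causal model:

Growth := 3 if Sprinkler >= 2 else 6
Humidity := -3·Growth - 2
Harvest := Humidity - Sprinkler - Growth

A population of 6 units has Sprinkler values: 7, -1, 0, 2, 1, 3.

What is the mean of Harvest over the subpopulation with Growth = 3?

-18

Conditioning on Growth=3 selects the 3 unit(s) with Sprinkler ∈ {7, 2, 3}. Their Harvest values: -21, -16, -17. Mean = -18.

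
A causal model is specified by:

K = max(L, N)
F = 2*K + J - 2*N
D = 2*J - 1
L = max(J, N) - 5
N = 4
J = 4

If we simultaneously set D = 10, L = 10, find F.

16

Under do(D = 10, L = 10), each intervened variable's structural equation is replaced by its fixed value.
K = max(L, N)  [with L=10, N=4]  = 10
F = 2*K + J - 2*N  [with K=10, J=4, N=4]  = 16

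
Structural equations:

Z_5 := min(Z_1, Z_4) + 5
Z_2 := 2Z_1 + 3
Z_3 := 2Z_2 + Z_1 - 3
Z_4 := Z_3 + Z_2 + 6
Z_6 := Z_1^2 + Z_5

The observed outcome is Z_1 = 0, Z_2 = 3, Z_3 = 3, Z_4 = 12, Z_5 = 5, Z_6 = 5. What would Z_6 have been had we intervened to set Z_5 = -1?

-1

The intervention breaks the incoming arrows to Z_5: Z_5 := min(Z_1, Z_4) + 5 no longer applies, and Z_5 = -1.
Z_6 = Z_1^2 + Z_5  [with Z_1=0, Z_5=-1]  = -1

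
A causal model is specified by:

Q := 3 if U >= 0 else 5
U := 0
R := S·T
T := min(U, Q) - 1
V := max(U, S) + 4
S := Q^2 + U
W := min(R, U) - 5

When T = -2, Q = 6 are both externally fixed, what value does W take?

The joint intervention fixes T = -2, Q = 6, removing each variable's own equation.
S = Q^2 + U  [with Q=6, U=0]  = 36
R = S·T  [with S=36, T=-2]  = -72
W = min(R, U) - 5  [with R=-72, U=0]  = -77

-77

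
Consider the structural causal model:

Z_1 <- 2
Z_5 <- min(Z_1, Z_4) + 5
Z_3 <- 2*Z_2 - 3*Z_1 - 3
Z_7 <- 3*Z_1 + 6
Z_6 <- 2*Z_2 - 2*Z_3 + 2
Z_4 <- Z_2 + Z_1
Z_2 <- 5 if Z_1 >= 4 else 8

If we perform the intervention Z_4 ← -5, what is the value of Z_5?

Intervening sets Z_4 = -5 and removes its equation (Z_4 <- Z_2 + Z_1).
Z_5 = min(Z_1, Z_4) + 5  [with Z_1=2, Z_4=-5]  = 0

0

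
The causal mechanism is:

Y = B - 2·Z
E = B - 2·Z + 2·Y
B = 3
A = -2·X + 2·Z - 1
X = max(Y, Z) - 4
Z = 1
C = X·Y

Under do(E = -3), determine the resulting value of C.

-3

The intervention breaks the incoming arrows to E: E = B - 2·Z + 2·Y no longer applies, and E = -3.
C is not downstream of the intervention, so its value is determined by the original equations.
Y = B - 2·Z  [with B=3, Z=1]  = 1
X = max(Y, Z) - 4  [with Y=1, Z=1]  = -3
C = X·Y  [with X=-3, Y=1]  = -3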